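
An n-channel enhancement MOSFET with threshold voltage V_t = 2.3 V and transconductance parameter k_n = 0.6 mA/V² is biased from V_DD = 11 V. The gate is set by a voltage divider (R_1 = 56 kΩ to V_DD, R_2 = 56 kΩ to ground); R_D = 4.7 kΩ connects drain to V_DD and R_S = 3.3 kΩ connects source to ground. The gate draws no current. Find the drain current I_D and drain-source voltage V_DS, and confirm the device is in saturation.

V_G = V_DD·R_2/(R_1+R_2) = 11×56/112 = 5.5 V.
Assume saturation: I_D = (k_n/2)(V_GS − V_t)² with V_GS = V_G − I_D·R_S = 5.5 − 3.3·I_D.
Substituting gives 3.27·I_D² − 7.34·I_D + 3.07 = 0, with roots I_D = 0.557 or 1.69 mA.
The root I_D = 1.69 mA gives V_GS = -0.0725 V ≤ V_t, so take I_D = 0.557 mA.
Then V_GS = 3.66 V and V_DS = V_DD − I_D(R_D+R_S) = 11 − 0.557×8 = 6.55 V.
Saturation requires V_DS ≥ V_GS − V_t = 1.36 V; 6.55 ≥ 1.36 ✓.

I_D ≈ 0.56 mA, V_DS ≈ 6.5 V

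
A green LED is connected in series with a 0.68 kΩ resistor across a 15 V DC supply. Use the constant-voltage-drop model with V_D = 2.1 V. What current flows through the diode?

I ≈ 19 mA

KVL around the loop: 15 = V_D + I·R = 2.1 + I × 0.68 kΩ.
So I = (15 − 2.1) / 0.68 kΩ = 12.9 / 0.68 = 19 mA.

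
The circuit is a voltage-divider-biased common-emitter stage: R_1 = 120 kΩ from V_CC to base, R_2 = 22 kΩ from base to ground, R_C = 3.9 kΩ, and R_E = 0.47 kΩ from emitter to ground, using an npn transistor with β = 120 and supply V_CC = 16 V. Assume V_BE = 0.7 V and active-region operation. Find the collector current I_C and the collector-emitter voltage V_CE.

I_C ≈ 2.8 mA, V_CE ≈ 3.6 V

Thevenize the base divider: V_Th = V_CC·R_2/(R_1+R_2) = 16×22/142 = 2.48 V, R_Th = R_1‖R_2 = 18.6 kΩ.
Base-emitter loop: V_Th = I_B·R_Th + V_BE + (β+1)I_B·R_E, so I_B = (2.48 − 0.7) / (18.6 + 121×0.47) = 0.0236 mA.
I_C = β·I_B = 120×0.0236 = 2.83 mA, and I_E = (β+1)I_B = 2.85 mA.
V_CE = V_CC − I_C·R_C − I_E·R_E = 16 − 2.83×3.9 − 2.85×0.47 = 3.63 V.
V_CE = 3.63 V > 0.2 V confirms active-region operation.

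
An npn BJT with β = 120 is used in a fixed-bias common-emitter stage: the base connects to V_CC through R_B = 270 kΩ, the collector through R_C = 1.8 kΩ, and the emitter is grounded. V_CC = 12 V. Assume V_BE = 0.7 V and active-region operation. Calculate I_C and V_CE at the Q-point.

I_C ≈ 5 mA, V_CE ≈ 3 V

Base loop: V_CC = I_B·R_B + V_BE, so I_B = (12 − 0.7)/270 kΩ = 0.0419 mA.
In the active region I_C = β·I_B = 120 × 0.0419 = 5.02 mA.
Collector loop: V_CE = V_CC − I_C·R_C = 12 − 5.02×1.8 = 2.96 V.
Since V_CE = 2.96 V > V_CE(sat) ≈ 0.2 V, the transistor is in the active region as assumed.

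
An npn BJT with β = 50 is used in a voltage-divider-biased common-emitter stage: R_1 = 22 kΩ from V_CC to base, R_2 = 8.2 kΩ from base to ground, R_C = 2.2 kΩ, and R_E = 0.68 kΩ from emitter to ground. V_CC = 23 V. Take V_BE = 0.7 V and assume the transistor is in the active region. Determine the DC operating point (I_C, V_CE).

Thevenize the base divider: V_Th = V_CC·R_2/(R_1+R_2) = 23×8.2/30.2 = 6.25 V, R_Th = R_1‖R_2 = 5.97 kΩ.
Base-emitter loop: V_Th = I_B·R_Th + V_BE + (β+1)I_B·R_E, so I_B = (6.25 − 0.7) / (5.97 + 51×0.68) = 0.136 mA.
I_C = β·I_B = 50×0.136 = 6.82 mA, and I_E = (β+1)I_B = 6.96 mA.
V_CE = V_CC − I_C·R_C − I_E·R_E = 23 − 6.82×2.2 − 6.96×0.68 = 3.27 V.
V_CE = 3.27 V > 0.2 V confirms active-region operation.

I_C ≈ 6.8 mA, V_CE ≈ 3.3 V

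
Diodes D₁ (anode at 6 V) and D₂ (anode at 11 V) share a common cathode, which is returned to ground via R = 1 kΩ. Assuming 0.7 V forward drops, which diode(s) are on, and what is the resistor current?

Assume both conduct. Then node N would need to be at both 6−0.7 = 5.3 V and 11−0.7 = 10.3 V, which is impossible.
Assume only D₂ conducts: V_N = 11 − 0.7 = 10.3 V, so I_R = 10.3/1 = 10.3 mA.
Check D₁: its anode-to-cathode voltage is 6 − 10.3 = -4.3 V < 0.7 V, so it is off. The assumption is consistent.

Only D₂ conducts; I_R ≈ 10 mA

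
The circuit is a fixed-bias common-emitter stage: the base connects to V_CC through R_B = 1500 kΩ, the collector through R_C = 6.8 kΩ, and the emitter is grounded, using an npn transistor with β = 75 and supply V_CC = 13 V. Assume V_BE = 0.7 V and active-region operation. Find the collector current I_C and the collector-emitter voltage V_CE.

I_C ≈ 0.62 mA, V_CE ≈ 8.8 V

Base loop: V_CC = I_B·R_B + V_BE, so I_B = (13 − 0.7)/1500 kΩ = 0.0082 mA.
In the active region I_C = β·I_B = 75 × 0.0082 = 0.615 mA.
Collector loop: V_CE = V_CC − I_C·R_C = 13 − 0.615×6.8 = 8.82 V.
Since V_CE = 8.82 V > V_CE(sat) ≈ 0.2 V, the transistor is in the active region as assumed.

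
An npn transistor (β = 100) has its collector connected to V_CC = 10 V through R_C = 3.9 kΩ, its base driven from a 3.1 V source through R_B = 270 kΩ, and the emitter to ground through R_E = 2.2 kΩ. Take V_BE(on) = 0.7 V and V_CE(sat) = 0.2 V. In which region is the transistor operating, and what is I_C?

active; I_C ≈ 0.49 mA

Assume active. Base-emitter loop: I_B = (V_BB − V_BE)/(R_B + (β+1)R_E) = (3.1 − 0.7)/(270 + 101×2.2) = 0.00488 mA.
I_C = β·I_B = 100×0.00488 = 0.488 mA.
V_CE = V_CC − I_C·R_C − I_E·R_E = 10 − 0.488×3.9 − 0.492×2.2 = 7.01 V > V_CE(sat), so the active-region assumption holds.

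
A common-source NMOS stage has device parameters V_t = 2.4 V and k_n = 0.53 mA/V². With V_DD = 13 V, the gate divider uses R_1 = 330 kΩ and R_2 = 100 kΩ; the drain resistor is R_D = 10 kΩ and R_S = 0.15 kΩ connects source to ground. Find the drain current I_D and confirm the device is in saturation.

I_D ≈ 0.098 mA

V_G = V_DD·R_2/(R_1+R_2) = 13×100/430 = 3.02 V.
Assume saturation: I_D = (k_n/2)(V_GS − V_t)² with V_GS = V_G − I_D·R_S = 3.02 − 0.15·I_D.
Substituting gives 0.00596·I_D² − 1.05·I_D + 0.103 = 0, with roots I_D = 0.0981 or 176 mA.
The root I_D = 176 mA gives V_GS = -23.4 V ≤ V_t, so take I_D = 0.0981 mA.
Then V_GS = 3.01 V and V_DS = V_DD − I_D(R_D+R_S) = 13 − 0.0981×10.2 = 12 V.
Saturation requires V_DS ≥ V_GS − V_t = 0.609 V; 12 ≥ 0.609 ✓.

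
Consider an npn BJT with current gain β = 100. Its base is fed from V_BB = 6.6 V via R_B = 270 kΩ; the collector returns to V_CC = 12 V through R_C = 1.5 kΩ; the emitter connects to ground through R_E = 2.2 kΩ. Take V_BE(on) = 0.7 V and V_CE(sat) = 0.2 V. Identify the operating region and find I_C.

Assume active. Base-emitter loop: I_B = (V_BB − V_BE)/(R_B + (β+1)R_E) = (6.6 − 0.7)/(270 + 101×2.2) = 0.012 mA.
I_C = β·I_B = 100×0.012 = 1.2 mA.
V_CE = V_CC − I_C·R_C − I_E·R_E = 12 − 1.2×1.5 − 1.21×2.2 = 7.54 V > V_CE(sat), so the active-region assumption holds.

active; I_C ≈ 1.2 mA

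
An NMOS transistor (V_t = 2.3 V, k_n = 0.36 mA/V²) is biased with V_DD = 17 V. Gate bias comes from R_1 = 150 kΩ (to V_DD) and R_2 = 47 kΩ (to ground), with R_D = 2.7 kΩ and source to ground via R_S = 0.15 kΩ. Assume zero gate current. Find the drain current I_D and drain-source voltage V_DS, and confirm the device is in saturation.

I_D ≈ 0.51 mA, V_DS ≈ 16 V

V_G = V_DD·R_2/(R_1+R_2) = 17×47/197 = 4.06 V.
Assume saturation: I_D = (k_n/2)(V_GS − V_t)² with V_GS = V_G − I_D·R_S = 4.06 − 0.15·I_D.
Substituting gives 0.00405·I_D² − 1.09·I_D + 0.555 = 0, with roots I_D = 0.508 or 270 mA.
The root I_D = 270 mA gives V_GS = -36.4 V ≤ V_t, so take I_D = 0.508 mA.
Then V_GS = 3.98 V and V_DS = V_DD − I_D(R_D+R_S) = 17 − 0.508×2.85 = 15.6 V.
Saturation requires V_DS ≥ V_GS − V_t = 1.68 V; 15.6 ≥ 1.68 ✓.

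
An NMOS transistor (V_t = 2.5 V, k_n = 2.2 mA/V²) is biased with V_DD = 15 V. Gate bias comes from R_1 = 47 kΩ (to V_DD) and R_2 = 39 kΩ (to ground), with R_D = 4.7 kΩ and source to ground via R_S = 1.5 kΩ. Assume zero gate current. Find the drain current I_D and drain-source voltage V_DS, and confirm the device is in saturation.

V_G = V_DD·R_2/(R_1+R_2) = 15×39/86 = 6.8 V.
Assume saturation: I_D = (k_n/2)(V_GS − V_t)² with V_GS = V_G − I_D·R_S = 6.8 − 1.5·I_D.
Substituting gives 2.48·I_D² − 15.2·I_D + 20.4 = 0, with roots I_D = 1.97 or 4.17 mA.
The root I_D = 4.17 mA gives V_GS = 0.554 V ≤ V_t, so take I_D = 1.97 mA.
Then V_GS = 3.84 V and V_DS = V_DD − I_D(R_D+R_S) = 15 − 1.97×6.2 = 2.76 V.
Saturation requires V_DS ≥ V_GS − V_t = 1.34 V; 2.76 ≥ 1.34 ✓.

I_D ≈ 2 mA, V_DS ≈ 2.8 V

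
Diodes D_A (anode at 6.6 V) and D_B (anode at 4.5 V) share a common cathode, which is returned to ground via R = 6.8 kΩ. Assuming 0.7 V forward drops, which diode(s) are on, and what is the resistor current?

Assume both conduct. Then node N would need to be at both 6.6−0.7 = 5.9 V and 4.5−0.7 = 3.8 V, which is impossible.
Assume only D_A conducts: V_N = 6.6 − 0.7 = 5.9 V, so I_R = 5.9/6.8 = 0.868 mA.
Check D_B: its anode-to-cathode voltage is 4.5 − 5.9 = -1.4 V < 0.7 V, so it is off. The assumption is consistent.

Only D_A conducts; I_R ≈ 0.87 mA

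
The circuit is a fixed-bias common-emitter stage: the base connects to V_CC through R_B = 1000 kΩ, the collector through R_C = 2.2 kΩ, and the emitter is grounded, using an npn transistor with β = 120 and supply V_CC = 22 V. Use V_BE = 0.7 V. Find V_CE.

V_CE ≈ 16 V

Base loop: V_CC = I_B·R_B + V_BE, so I_B = (22 − 0.7)/1000 kΩ = 0.0213 mA.
In the active region I_C = β·I_B = 120 × 0.0213 = 2.56 mA.
Collector loop: V_CE = V_CC − I_C·R_C = 22 − 2.56×2.2 = 16.4 V.
Since V_CE = 16.4 V > V_CE(sat) ≈ 0.2 V, the transistor is in the active region as assumed.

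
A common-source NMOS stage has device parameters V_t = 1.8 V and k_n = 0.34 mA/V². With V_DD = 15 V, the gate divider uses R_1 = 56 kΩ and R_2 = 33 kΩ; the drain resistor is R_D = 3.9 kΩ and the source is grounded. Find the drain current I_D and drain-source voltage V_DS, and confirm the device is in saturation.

V_G = V_DD·R_2/(R_1+R_2) = 15×33/89 = 5.56 V. With the source grounded, V_GS = V_G = 5.56 V.
Assume saturation: I_D = (k_n/2)(V_GS − V_t)² = (0.34/2)×(5.56 − 1.8)² = 0.17×3.76² = 2.41 mA.
V_DS = V_DD − I_D·R_D = 15 − 2.41×3.9 = 5.62 V.
Saturation requires V_DS ≥ V_GS − V_t = 3.76 V; 5.62 ≥ 3.76 ✓.

I_D ≈ 2.4 mA, V_DS ≈ 5.6 V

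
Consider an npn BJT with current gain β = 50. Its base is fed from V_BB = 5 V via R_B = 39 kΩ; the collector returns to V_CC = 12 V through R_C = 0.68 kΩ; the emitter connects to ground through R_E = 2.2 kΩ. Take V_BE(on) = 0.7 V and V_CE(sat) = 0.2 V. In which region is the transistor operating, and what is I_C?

Assume active. Base-emitter loop: I_B = (V_BB − V_BE)/(R_B + (β+1)R_E) = (5 − 0.7)/(39 + 51×2.2) = 0.0284 mA.
I_C = β·I_B = 50×0.0284 = 1.42 mA.
V_CE = V_CC − I_C·R_C − I_E·R_E = 12 − 1.42×0.68 − 1.45×2.2 = 7.84 V > V_CE(sat), so the active-region assumption holds.

active; I_C ≈ 1.4 mA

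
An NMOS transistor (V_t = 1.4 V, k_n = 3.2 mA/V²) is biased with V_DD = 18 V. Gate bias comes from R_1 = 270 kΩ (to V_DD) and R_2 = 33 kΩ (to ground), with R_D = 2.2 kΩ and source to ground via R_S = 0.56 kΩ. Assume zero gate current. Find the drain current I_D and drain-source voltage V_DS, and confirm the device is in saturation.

V_G = V_DD·R_2/(R_1+R_2) = 18×33/303 = 1.96 V.
Assume saturation: I_D = (k_n/2)(V_GS − V_t)² with V_GS = V_G − I_D·R_S = 1.96 − 0.56·I_D.
Substituting gives 0.502·I_D² − 2·I_D + 0.502 = 0, with roots I_D = 0.269 or 3.73 mA.
The root I_D = 3.73 mA gives V_GS = -0.126 V ≤ V_t, so take I_D = 0.269 mA.
Then V_GS = 1.81 V and V_DS = V_DD − I_D(R_D+R_S) = 18 − 0.269×2.76 = 17.3 V.
Saturation requires V_DS ≥ V_GS − V_t = 0.41 V; 17.3 ≥ 0.41 ✓.

I_D ≈ 0.27 mA, V_DS ≈ 17 V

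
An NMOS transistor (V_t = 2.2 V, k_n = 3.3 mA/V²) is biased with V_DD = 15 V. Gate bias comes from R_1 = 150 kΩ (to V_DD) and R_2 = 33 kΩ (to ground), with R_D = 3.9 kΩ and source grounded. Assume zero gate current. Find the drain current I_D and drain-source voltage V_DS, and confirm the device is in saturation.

I_D ≈ 0.42 mA, V_DS ≈ 13 V

V_G = V_DD·R_2/(R_1+R_2) = 15×33/183 = 2.7 V. With the source grounded, V_GS = V_G = 2.7 V.
Assume saturation: I_D = (k_n/2)(V_GS − V_t)² = (3.3/2)×(2.7 − 2.2)² = 1.65×0.505² = 0.421 mA.
V_DS = V_DD − I_D·R_D = 15 − 0.421×3.9 = 13.4 V.
Saturation requires V_DS ≥ V_GS − V_t = 0.505 V; 13.4 ≥ 0.505 ✓.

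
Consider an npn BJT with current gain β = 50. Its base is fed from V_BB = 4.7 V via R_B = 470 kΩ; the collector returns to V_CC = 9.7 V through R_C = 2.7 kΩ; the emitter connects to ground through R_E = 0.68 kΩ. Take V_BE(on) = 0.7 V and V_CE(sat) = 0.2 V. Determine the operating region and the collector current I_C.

Assume active. Base-emitter loop: I_B = (V_BB − V_BE)/(R_B + (β+1)R_E) = (4.7 − 0.7)/(470 + 51×0.68) = 0.00793 mA.
I_C = β·I_B = 50×0.00793 = 0.396 mA.
V_CE = V_CC − I_C·R_C − I_E·R_E = 9.7 − 0.396×2.7 − 0.404×0.68 = 8.36 V > V_CE(sat), so the active-region assumption holds.

active; I_C ≈ 0.4 mA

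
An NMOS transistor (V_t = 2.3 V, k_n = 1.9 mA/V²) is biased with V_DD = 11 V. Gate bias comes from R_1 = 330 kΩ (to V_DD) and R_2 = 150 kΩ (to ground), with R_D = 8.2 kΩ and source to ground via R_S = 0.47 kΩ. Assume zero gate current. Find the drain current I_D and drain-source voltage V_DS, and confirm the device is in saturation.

I_D ≈ 0.65 mA, V_DS ≈ 5.3 V

V_G = V_DD·R_2/(R_1+R_2) = 11×150/480 = 3.44 V.
Assume saturation: I_D = (k_n/2)(V_GS − V_t)² with V_GS = V_G − I_D·R_S = 3.44 − 0.47·I_D.
Substituting gives 0.21·I_D² − 2.02·I_D + 1.23 = 0, with roots I_D = 0.654 or 8.95 mA.
The root I_D = 8.95 mA gives V_GS = -0.77 V ≤ V_t, so take I_D = 0.654 mA.
Then V_GS = 3.13 V and V_DS = V_DD − I_D(R_D+R_S) = 11 − 0.654×8.67 = 5.33 V.
Saturation requires V_DS ≥ V_GS − V_t = 0.83 V; 5.33 ≥ 0.83 ✓.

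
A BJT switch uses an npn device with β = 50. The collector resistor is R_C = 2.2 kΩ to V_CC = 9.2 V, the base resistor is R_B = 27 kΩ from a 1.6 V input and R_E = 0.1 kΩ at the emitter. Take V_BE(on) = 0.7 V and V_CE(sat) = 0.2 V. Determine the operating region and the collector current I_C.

Assume active. Base-emitter loop: I_B = (V_BB − V_BE)/(R_B + (β+1)R_E) = (1.6 − 0.7)/(27 + 51×0.1) = 0.028 mA.
I_C = β·I_B = 50×0.028 = 1.4 mA.
V_CE = V_CC − I_C·R_C − I_E·R_E = 9.2 − 1.4×2.2 − 1.43×0.1 = 5.97 V > V_CE(sat), so the active-region assumption holds.

active; I_C ≈ 1.4 mA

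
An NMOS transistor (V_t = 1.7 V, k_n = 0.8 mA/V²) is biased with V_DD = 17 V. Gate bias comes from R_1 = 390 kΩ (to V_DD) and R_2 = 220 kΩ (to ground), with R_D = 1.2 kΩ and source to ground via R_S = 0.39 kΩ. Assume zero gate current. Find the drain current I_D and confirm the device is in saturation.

V_G = V_DD·R_2/(R_1+R_2) = 17×220/610 = 6.13 V.
Assume saturation: I_D = (k_n/2)(V_GS − V_t)² with V_GS = V_G − I_D·R_S = 6.13 − 0.39·I_D.
Substituting gives 0.0608·I_D² − 2.38·I_D + 7.85 = 0, with roots I_D = 3.63 or 35.5 mA.
The root I_D = 35.5 mA gives V_GS = -7.72 V ≤ V_t, so take I_D = 3.63 mA.
Then V_GS = 4.71 V and V_DS = V_DD − I_D(R_D+R_S) = 17 − 3.63×1.59 = 11.2 V.
Saturation requires V_DS ≥ V_GS − V_t = 3.01 V; 11.2 ≥ 3.01 ✓.

I_D ≈ 3.6 mA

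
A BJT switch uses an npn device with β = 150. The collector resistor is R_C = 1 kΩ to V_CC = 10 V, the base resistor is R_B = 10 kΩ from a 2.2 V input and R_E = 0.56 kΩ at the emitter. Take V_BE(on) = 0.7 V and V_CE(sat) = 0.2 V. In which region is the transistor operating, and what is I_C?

Assume active. Base-emitter loop: I_B = (V_BB − V_BE)/(R_B + (β+1)R_E) = (2.2 − 0.7)/(10 + 151×0.56) = 0.0159 mA.
I_C = β·I_B = 150×0.0159 = 2.38 mA.
V_CE = V_CC − I_C·R_C − I_E·R_E = 10 − 2.38×1 − 2.4×0.56 = 6.28 V > V_CE(sat), so the active-region assumption holds.

active; I_C ≈ 2.4 mA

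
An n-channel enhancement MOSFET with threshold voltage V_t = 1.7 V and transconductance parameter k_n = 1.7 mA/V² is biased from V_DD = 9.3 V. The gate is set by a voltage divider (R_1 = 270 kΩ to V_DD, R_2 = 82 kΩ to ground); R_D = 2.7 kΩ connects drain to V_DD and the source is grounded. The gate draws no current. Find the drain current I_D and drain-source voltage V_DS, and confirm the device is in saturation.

I_D ≈ 0.18 mA, V_DS ≈ 8.8 V

V_G = V_DD·R_2/(R_1+R_2) = 9.3×82/352 = 2.17 V. With the source grounded, V_GS = V_G = 2.17 V.
Assume saturation: I_D = (k_n/2)(V_GS − V_t)² = (1.7/2)×(2.17 − 1.7)² = 0.85×0.466² = 0.185 mA.
V_DS = V_DD − I_D·R_D = 9.3 − 0.185×2.7 = 8.8 V.
Saturation requires V_DS ≥ V_GS − V_t = 0.466 V; 8.8 ≥ 0.466 ✓.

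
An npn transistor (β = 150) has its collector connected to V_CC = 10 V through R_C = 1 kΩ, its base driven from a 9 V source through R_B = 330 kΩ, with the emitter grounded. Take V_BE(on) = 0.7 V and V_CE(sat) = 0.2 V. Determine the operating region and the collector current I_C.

active; I_C ≈ 3.8 mA

Assume active. Base-emitter loop: I_B = (V_BB − V_BE)/R_B = (9 − 0.7)/330 = 0.0252 mA.
I_C = β·I_B = 150×0.0252 = 3.77 mA.
V_CE = V_CC − I_C·R_C = 10 − 3.77×1 = 6.23 V > V_CE(sat), so the active-region assumption holds.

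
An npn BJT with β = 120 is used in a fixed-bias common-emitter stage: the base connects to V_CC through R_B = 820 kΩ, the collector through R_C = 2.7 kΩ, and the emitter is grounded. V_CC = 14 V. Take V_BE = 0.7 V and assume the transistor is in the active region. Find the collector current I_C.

Base loop: V_CC = I_B·R_B + V_BE, so I_B = (14 − 0.7)/820 kΩ = 0.0162 mA.
In the active region I_C = β·I_B = 120 × 0.0162 = 1.95 mA.
Collector loop: V_CE = V_CC − I_C·R_C = 14 − 1.95×2.7 = 8.74 V.
Since V_CE = 8.74 V > V_CE(sat) ≈ 0.2 V, the transistor is in the active region as assumed.

I_C ≈ 1.9 mA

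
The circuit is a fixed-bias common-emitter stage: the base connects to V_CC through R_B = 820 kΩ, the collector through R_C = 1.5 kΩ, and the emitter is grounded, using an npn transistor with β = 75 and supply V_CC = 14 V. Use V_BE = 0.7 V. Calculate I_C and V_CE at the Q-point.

Base loop: V_CC = I_B·R_B + V_BE, so I_B = (14 − 0.7)/820 kΩ = 0.0162 mA.
In the active region I_C = β·I_B = 75 × 0.0162 = 1.22 mA.
Collector loop: V_CE = V_CC − I_C·R_C = 14 − 1.22×1.5 = 12.2 V.
Since V_CE = 12.2 V > V_CE(sat) ≈ 0.2 V, the transistor is in the active region as assumed.

I_C ≈ 1.2 mA, V_CE ≈ 12 V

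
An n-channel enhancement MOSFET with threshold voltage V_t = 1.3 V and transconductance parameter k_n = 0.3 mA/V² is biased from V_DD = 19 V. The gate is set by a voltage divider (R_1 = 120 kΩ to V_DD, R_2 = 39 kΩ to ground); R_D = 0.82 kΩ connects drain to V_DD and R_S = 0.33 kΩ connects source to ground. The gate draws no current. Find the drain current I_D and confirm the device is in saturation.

V_G = V_DD·R_2/(R_1+R_2) = 19×39/159 = 4.66 V.
Assume saturation: I_D = (k_n/2)(V_GS − V_t)² with V_GS = V_G − I_D·R_S = 4.66 − 0.33·I_D.
Substituting gives 0.0163·I_D² − 1.33·I_D + 1.69 = 0, with roots I_D = 1.29 or 80.3 mA.
The root I_D = 80.3 mA gives V_GS = -21.8 V ≤ V_t, so take I_D = 1.29 mA.
Then V_GS = 4.23 V and V_DS = V_DD − I_D(R_D+R_S) = 19 − 1.29×1.15 = 17.5 V.
Saturation requires V_DS ≥ V_GS − V_t = 2.93 V; 17.5 ≥ 2.93 ✓.

I_D ≈ 1.3 mA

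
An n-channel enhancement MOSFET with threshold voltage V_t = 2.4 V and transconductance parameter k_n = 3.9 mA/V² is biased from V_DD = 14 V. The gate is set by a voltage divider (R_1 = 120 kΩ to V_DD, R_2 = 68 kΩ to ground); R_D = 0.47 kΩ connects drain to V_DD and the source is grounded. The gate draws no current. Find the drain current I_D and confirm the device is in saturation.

V_G = V_DD·R_2/(R_1+R_2) = 14×68/188 = 5.06 V. With the source grounded, V_GS = V_G = 5.06 V.
Assume saturation: I_D = (k_n/2)(V_GS − V_t)² = (3.9/2)×(5.06 − 2.4)² = 1.95×2.66² = 13.8 mA.
V_DS = V_DD − I_D·R_D = 14 − 13.8×0.47 = 7.5 V.
Saturation requires V_DS ≥ V_GS − V_t = 2.66 V; 7.5 ≥ 2.66 ✓.

I_D ≈ 14 mA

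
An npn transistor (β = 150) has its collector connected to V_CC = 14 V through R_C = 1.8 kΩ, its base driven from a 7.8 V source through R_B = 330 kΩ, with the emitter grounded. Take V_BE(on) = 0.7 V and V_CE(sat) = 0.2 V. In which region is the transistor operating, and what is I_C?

Assume active. Base-emitter loop: I_B = (V_BB − V_BE)/R_B = (7.8 − 0.7)/330 = 0.0215 mA.
I_C = β·I_B = 150×0.0215 = 3.23 mA.
V_CE = V_CC − I_C·R_C = 14 − 3.23×1.8 = 8.19 V > V_CE(sat), so the active-region assumption holds.

active; I_C ≈ 3.2 mA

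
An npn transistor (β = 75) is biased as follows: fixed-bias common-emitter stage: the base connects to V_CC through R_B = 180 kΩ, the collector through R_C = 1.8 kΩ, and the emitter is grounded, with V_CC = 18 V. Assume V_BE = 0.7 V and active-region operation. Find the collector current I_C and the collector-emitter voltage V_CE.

I_C ≈ 7.2 mA, V_CE ≈ 5 V

Base loop: V_CC = I_B·R_B + V_BE, so I_B = (18 − 0.7)/180 kΩ = 0.0961 mA.
In the active region I_C = β·I_B = 75 × 0.0961 = 7.21 mA.
Collector loop: V_CE = V_CC − I_C·R_C = 18 − 7.21×1.8 = 5.02 V.
Since V_CE = 5.02 V > V_CE(sat) ≈ 0.2 V, the transistor is in the active region as assumed.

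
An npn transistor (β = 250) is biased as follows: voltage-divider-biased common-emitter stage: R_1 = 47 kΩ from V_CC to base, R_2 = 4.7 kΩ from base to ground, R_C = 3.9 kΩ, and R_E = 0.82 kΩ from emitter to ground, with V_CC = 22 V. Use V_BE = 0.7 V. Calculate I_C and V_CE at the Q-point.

I_C ≈ 1.5 mA, V_CE ≈ 15 V

Thevenize the base divider: V_Th = V_CC·R_2/(R_1+R_2) = 22×4.7/51.7 = 2 V, R_Th = R_1‖R_2 = 4.27 kΩ.
Base-emitter loop: V_Th = I_B·R_Th + V_BE + (β+1)I_B·R_E, so I_B = (2 − 0.7) / (4.27 + 251×0.82) = 0.00619 mA.
I_C = β·I_B = 250×0.00619 = 1.55 mA, and I_E = (β+1)I_B = 1.55 mA.
V_CE = V_CC − I_C·R_C − I_E·R_E = 22 − 1.55×3.9 − 1.55×0.82 = 14.7 V.
V_CE = 14.7 V > 0.2 V confirms active-region operation.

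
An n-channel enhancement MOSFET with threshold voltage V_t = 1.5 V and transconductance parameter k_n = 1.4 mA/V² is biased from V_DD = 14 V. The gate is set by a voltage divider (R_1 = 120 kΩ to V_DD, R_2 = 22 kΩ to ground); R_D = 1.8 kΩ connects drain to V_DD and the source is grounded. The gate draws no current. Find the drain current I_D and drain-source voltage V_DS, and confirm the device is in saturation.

V_G = V_DD·R_2/(R_1+R_2) = 14×22/142 = 2.17 V. With the source grounded, V_GS = V_G = 2.17 V.
Assume saturation: I_D = (k_n/2)(V_GS − V_t)² = (1.4/2)×(2.17 − 1.5)² = 0.7×0.669² = 0.313 mA.
V_DS = V_DD − I_D·R_D = 14 − 0.313×1.8 = 13.4 V.
Saturation requires V_DS ≥ V_GS − V_t = 0.669 V; 13.4 ≥ 0.669 ✓.

I_D ≈ 0.31 mA, V_DS ≈ 13 V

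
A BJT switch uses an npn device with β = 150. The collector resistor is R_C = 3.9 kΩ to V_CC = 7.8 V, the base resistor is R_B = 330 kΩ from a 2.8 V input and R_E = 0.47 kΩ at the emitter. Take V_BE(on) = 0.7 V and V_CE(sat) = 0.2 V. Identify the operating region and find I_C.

active; I_C ≈ 0.79 mA

Assume active. Base-emitter loop: I_B = (V_BB − V_BE)/(R_B + (β+1)R_E) = (2.8 − 0.7)/(330 + 151×0.47) = 0.00524 mA.
I_C = β·I_B = 150×0.00524 = 0.786 mA.
V_CE = V_CC − I_C·R_C − I_E·R_E = 7.8 − 0.786×3.9 − 0.791×0.47 = 4.36 V > V_CE(sat), so the active-region assumption holds.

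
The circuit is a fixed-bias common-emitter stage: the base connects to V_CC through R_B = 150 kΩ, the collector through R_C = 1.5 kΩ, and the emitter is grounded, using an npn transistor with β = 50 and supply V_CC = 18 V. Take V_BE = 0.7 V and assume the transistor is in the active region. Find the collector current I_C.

Base loop: V_CC = I_B·R_B + V_BE, so I_B = (18 − 0.7)/150 kΩ = 0.115 mA.
In the active region I_C = β·I_B = 50 × 0.115 = 5.77 mA.
Collector loop: V_CE = V_CC − I_C·R_C = 18 − 5.77×1.5 = 9.35 V.
Since V_CE = 9.35 V > V_CE(sat) ≈ 0.2 V, the transistor is in the active region as assumed.

I_C ≈ 5.8 mA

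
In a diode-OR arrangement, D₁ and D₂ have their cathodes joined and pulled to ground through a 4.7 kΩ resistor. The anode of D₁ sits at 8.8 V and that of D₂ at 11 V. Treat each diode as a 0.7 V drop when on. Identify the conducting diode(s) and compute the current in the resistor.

Only D₂ conducts; I_R ≈ 2.2 mA

Assume both conduct. Then node N would need to be at both 8.8−0.7 = 8.1 V and 11−0.7 = 10.3 V, which is impossible.
Assume only D₂ conducts: V_N = 11 − 0.7 = 10.3 V, so I_R = 10.3/4.7 = 2.19 mA.
Check D₁: its anode-to-cathode voltage is 8.8 − 10.3 = -1.5 V < 0.7 V, so it is off. The assumption is consistent.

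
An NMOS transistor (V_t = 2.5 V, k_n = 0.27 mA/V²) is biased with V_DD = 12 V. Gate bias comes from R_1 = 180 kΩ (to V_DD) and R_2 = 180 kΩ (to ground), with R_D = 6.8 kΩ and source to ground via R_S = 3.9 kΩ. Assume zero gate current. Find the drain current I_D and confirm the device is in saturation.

I_D ≈ 0.44 mA

V_G = V_DD·R_2/(R_1+R_2) = 12×180/360 = 6 V.
Assume saturation: I_D = (k_n/2)(V_GS − V_t)² with V_GS = V_G − I_D·R_S = 6 − 3.9·I_D.
Substituting gives 2.05·I_D² − 4.69·I_D + 1.65 = 0, with roots I_D = 0.436 or 1.85 mA.
The root I_D = 1.85 mA gives V_GS = -1.2 V ≤ V_t, so take I_D = 0.436 mA.
Then V_GS = 4.3 V and V_DS = V_DD − I_D(R_D+R_S) = 12 − 0.436×10.7 = 7.33 V.
Saturation requires V_DS ≥ V_GS − V_t = 1.8 V; 7.33 ≥ 1.8 ✓.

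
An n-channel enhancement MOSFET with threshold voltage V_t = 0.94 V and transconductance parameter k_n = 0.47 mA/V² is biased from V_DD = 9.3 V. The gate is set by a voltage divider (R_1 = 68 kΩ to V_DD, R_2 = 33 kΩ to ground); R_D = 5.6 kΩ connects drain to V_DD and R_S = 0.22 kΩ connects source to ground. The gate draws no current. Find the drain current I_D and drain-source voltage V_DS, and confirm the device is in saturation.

V_G = V_DD·R_2/(R_1+R_2) = 9.3×33/101 = 3.04 V.
Assume saturation: I_D = (k_n/2)(V_GS − V_t)² with V_GS = V_G − I_D·R_S = 3.04 − 0.22·I_D.
Substituting gives 0.0114·I_D² − 1.22·I_D + 1.03 = 0, with roots I_D = 0.857 or 106 mA.
The root I_D = 106 mA gives V_GS = -20.3 V ≤ V_t, so take I_D = 0.857 mA.
Then V_GS = 2.85 V and V_DS = V_DD − I_D(R_D+R_S) = 9.3 − 0.857×5.82 = 4.31 V.
Saturation requires V_DS ≥ V_GS − V_t = 1.91 V; 4.31 ≥ 1.91 ✓.

I_D ≈ 0.86 mA, V_DS ≈ 4.3 V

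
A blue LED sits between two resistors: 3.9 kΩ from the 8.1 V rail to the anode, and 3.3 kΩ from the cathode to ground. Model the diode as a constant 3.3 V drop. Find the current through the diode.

I ≈ 0.67 mA

The two resistors are in series with the diode, so KVL gives 8.1 = I·3.9 + 3.3 + I·3.3.
I = (8.1 − 3.3) / (3.9 + 3.3) kΩ = 4.8 / 7.2 = 0.667 mA.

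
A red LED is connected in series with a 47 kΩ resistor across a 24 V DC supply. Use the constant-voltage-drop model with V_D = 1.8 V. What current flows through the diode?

I ≈ 0.47 mA

KVL around the loop: 24 = V_D + I·R = 1.8 + I × 47 kΩ.
So I = (24 − 1.8) / 47 kΩ = 22.2 / 47 = 0.472 mA.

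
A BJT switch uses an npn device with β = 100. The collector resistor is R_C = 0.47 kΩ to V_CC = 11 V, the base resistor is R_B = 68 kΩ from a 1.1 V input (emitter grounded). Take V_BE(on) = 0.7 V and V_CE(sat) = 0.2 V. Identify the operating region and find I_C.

Assume active. Base-emitter loop: I_B = (V_BB − V_BE)/R_B = (1.1 − 0.7)/68 = 0.00588 mA.
I_C = β·I_B = 100×0.00588 = 0.588 mA.
V_CE = V_CC − I_C·R_C = 11 − 0.588×0.47 = 10.7 V > V_CE(sat), so the active-region assumption holds.

active; I_C ≈ 0.59 mA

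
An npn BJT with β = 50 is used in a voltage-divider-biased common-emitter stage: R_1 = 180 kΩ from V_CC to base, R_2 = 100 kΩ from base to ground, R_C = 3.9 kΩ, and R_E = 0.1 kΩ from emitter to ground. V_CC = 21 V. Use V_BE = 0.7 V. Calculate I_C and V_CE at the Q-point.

Thevenize the base divider: V_Th = V_CC·R_2/(R_1+R_2) = 21×100/280 = 7.5 V, R_Th = R_1‖R_2 = 64.3 kΩ.
Base-emitter loop: V_Th = I_B·R_Th + V_BE + (β+1)I_B·R_E, so I_B = (7.5 − 0.7) / (64.3 + 51×0.1) = 0.098 mA.
I_C = β·I_B = 50×0.098 = 4.9 mA, and I_E = (β+1)I_B = 5 mA.
V_CE = V_CC − I_C·R_C − I_E·R_E = 21 − 4.9×3.9 − 5×0.1 = 1.39 V.
V_CE = 1.39 V > 0.2 V confirms active-region operation.

I_C ≈ 4.9 mA, V_CE ≈ 1.4 V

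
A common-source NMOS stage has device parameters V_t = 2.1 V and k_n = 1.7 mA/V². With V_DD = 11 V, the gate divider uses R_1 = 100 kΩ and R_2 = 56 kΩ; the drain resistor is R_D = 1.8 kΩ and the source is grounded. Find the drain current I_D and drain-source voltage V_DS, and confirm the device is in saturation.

I_D ≈ 2.9 mA, V_DS ≈ 5.8 V

V_G = V_DD·R_2/(R_1+R_2) = 11×56/156 = 3.95 V. With the source grounded, V_GS = V_G = 3.95 V.
Assume saturation: I_D = (k_n/2)(V_GS − V_t)² = (1.7/2)×(3.95 − 2.1)² = 0.85×1.85² = 2.91 mA.
V_DS = V_DD − I_D·R_D = 11 − 2.91×1.8 = 5.77 V.
Saturation requires V_DS ≥ V_GS − V_t = 1.85 V; 5.77 ≥ 1.85 ✓.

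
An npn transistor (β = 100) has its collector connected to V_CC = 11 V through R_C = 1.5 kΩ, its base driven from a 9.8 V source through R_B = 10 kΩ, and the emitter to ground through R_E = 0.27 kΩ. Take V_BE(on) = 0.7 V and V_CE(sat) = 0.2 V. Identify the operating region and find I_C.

Assume active: I_B = (9.8 − 0.7)/(10 + 101×0.27) = 0.244 mA, I_C = β·I_B = 24.4 mA.
Then V_CE = 11 − 24.4×1.5 − 24.7×0.27 = -32.3 V < 0.2 V — the active assumption fails.
Re-solve with V_CE = 0.2 V. KCL at the emitter: V_E/R_E = (V_BB−0.7−V_E)/R_B + (V_CC−0.2−V_E)/R_C, giving V_E = 1.81 V.
I_C = (V_CC − 0.2 − V_E)/R_C = (10.8 − 1.81)/1.5 = 5.99 mA.
Check: I_B = (9.1 − 1.81)/10 = 0.729 mA, and β·I_B = 72.9 mA > I_C, confirming saturation.

saturation; I_C ≈ 6 mA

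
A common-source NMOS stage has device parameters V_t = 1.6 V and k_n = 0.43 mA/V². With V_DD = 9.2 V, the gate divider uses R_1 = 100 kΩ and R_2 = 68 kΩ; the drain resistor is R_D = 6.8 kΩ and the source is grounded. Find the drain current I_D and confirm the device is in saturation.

V_G = V_DD·R_2/(R_1+R_2) = 9.2×68/168 = 3.72 V. With the source grounded, V_GS = V_G = 3.72 V.
Assume saturation: I_D = (k_n/2)(V_GS − V_t)² = (0.43/2)×(3.72 − 1.6)² = 0.215×2.12² = 0.97 mA.
V_DS = V_DD − I_D·R_D = 9.2 − 0.97×6.8 = 2.61 V.
Saturation requires V_DS ≥ V_GS − V_t = 2.12 V; 2.61 ≥ 2.12 ✓.

I_D ≈ 0.97 mA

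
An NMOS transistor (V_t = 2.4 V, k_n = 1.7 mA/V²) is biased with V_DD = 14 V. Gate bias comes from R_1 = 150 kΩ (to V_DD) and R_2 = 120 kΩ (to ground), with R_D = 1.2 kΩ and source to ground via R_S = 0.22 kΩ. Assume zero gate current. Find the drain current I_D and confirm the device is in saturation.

I_D ≈ 5.7 mA

V_G = V_DD·R_2/(R_1+R_2) = 14×120/270 = 6.22 V.
Assume saturation: I_D = (k_n/2)(V_GS − V_t)² with V_GS = V_G − I_D·R_S = 6.22 − 0.22·I_D.
Substituting gives 0.0411·I_D² − 2.43·I_D + 12.4 = 0, with roots I_D = 5.65 or 53.4 mA.
The root I_D = 53.4 mA gives V_GS = -5.53 V ≤ V_t, so take I_D = 5.65 mA.
Then V_GS = 4.98 V and V_DS = V_DD − I_D(R_D+R_S) = 14 − 5.65×1.42 = 5.97 V.
Saturation requires V_DS ≥ V_GS − V_t = 2.58 V; 5.97 ≥ 2.58 ✓.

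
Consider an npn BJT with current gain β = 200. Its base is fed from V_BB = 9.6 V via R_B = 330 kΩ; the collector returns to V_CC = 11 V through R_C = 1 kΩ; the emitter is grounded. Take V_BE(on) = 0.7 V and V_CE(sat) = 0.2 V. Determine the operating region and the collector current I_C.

active; I_C ≈ 5.4 mA

Assume active. Base-emitter loop: I_B = (V_BB − V_BE)/R_B = (9.6 − 0.7)/330 = 0.027 mA.
I_C = β·I_B = 200×0.027 = 5.39 mA.
V_CE = V_CC − I_C·R_C = 11 − 5.39×1 = 5.61 V > V_CE(sat), so the active-region assumption holds.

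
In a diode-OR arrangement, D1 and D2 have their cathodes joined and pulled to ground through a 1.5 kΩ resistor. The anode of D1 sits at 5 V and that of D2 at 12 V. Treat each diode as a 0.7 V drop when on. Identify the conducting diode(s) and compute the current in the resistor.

Assume both conduct. Then node N would need to be at both 5−0.7 = 4.3 V and 12−0.7 = 11.3 V, which is impossible.
Assume only D2 conducts: V_N = 12 − 0.7 = 11.3 V, so I_R = 11.3/1.5 = 7.53 mA.
Check D1: its anode-to-cathode voltage is 5 − 11.3 = -6.3 V < 0.7 V, so it is off. The assumption is consistent.

Only D2 conducts; I_R ≈ 7.5 mA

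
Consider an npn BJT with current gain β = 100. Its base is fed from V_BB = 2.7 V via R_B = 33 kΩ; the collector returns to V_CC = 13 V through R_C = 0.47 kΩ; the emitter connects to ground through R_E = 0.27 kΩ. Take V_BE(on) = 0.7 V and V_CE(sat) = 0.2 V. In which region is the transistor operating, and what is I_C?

active; I_C ≈ 3.3 mA

Assume active. Base-emitter loop: I_B = (V_BB − V_BE)/(R_B + (β+1)R_E) = (2.7 − 0.7)/(33 + 101×0.27) = 0.0332 mA.
I_C = β·I_B = 100×0.0332 = 3.32 mA.
V_CE = V_CC − I_C·R_C − I_E·R_E = 13 − 3.32×0.47 − 3.35×0.27 = 10.5 V > V_CE(sat), so the active-region assumption holds.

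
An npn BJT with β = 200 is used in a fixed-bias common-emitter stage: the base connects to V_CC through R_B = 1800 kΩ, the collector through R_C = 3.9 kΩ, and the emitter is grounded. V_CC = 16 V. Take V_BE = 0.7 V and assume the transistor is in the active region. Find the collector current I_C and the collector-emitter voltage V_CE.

Base loop: V_CC = I_B·R_B + V_BE, so I_B = (16 − 0.7)/1800 kΩ = 0.0085 mA.
In the active region I_C = β·I_B = 200 × 0.0085 = 1.7 mA.
Collector loop: V_CE = V_CC − I_C·R_C = 16 − 1.7×3.9 = 9.37 V.
Since V_CE = 9.37 V > V_CE(sat) ≈ 0.2 V, the transistor is in the active region as assumed.

I_C ≈ 1.7 mA, V_CE ≈ 9.4 V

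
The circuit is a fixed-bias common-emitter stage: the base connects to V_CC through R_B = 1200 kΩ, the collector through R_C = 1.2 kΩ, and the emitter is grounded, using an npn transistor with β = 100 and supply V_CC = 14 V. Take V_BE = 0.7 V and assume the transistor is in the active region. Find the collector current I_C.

Base loop: V_CC = I_B·R_B + V_BE, so I_B = (14 − 0.7)/1200 kΩ = 0.0111 mA.
In the active region I_C = β·I_B = 100 × 0.0111 = 1.11 mA.
Collector loop: V_CE = V_CC − I_C·R_C = 14 − 1.11×1.2 = 12.7 V.
Since V_CE = 12.7 V > V_CE(sat) ≈ 0.2 V, the transistor is in the active region as assumed.

I_C ≈ 1.1 mA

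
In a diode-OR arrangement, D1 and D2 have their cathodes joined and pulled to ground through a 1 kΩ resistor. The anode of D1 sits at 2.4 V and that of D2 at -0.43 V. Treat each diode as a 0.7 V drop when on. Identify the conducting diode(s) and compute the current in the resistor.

Only D1 conducts; I_R ≈ 1.7 mA

Assume both conduct. Then node N would need to be at both 2.4−0.7 = 1.7 V and -0.43−0.7 = -1.13 V, which is impossible.
Assume only D1 conducts: V_N = 2.4 − 0.7 = 1.7 V, so I_R = 1.7/1 = 1.7 mA.
Check D2: its anode-to-cathode voltage is -0.43 − 1.7 = -2.13 V < 0.7 V, so it is off. The assumption is consistent.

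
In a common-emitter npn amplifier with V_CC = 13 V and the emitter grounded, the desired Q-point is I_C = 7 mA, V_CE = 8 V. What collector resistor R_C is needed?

R_C ≈ 0.71 kΩ

Collector loop: V_CC = I_C·R_C + V_CE.
R_C = (V_CC − V_CE)/I_C = (13 − 8)/7 = 0.714 kΩ.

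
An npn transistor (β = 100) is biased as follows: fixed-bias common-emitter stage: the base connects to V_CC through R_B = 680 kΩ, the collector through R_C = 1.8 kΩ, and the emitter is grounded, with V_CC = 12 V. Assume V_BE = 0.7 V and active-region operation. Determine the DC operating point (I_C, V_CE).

Base loop: V_CC = I_B·R_B + V_BE, so I_B = (12 − 0.7)/680 kΩ = 0.0166 mA.
In the active region I_C = β·I_B = 100 × 0.0166 = 1.66 mA.
Collector loop: V_CE = V_CC − I_C·R_C = 12 − 1.66×1.8 = 9.01 V.
Since V_CE = 9.01 V > V_CE(sat) ≈ 0.2 V, the transistor is in the active region as assumed.

I_C ≈ 1.7 mA, V_CE ≈ 9 V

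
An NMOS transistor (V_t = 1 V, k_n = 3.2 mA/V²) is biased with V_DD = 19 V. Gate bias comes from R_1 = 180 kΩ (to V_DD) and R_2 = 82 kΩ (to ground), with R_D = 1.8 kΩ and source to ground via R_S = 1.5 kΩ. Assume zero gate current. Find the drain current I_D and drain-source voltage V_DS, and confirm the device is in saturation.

V_G = V_DD·R_2/(R_1+R_2) = 19×82/262 = 5.95 V.
Assume saturation: I_D = (k_n/2)(V_GS − V_t)² with V_GS = V_G − I_D·R_S = 5.95 − 1.5·I_D.
Substituting gives 3.6·I_D² − 24.7·I_D + 39.1 = 0, with roots I_D = 2.47 or 4.4 mA.
The root I_D = 4.4 mA gives V_GS = -0.659 V ≤ V_t, so take I_D = 2.47 mA.
Then V_GS = 2.24 V and V_DS = V_DD − I_D(R_D+R_S) = 19 − 2.47×3.3 = 10.9 V.
Saturation requires V_DS ≥ V_GS − V_t = 1.24 V; 10.9 ≥ 1.24 ✓.

I_D ≈ 2.5 mA, V_DS ≈ 11 V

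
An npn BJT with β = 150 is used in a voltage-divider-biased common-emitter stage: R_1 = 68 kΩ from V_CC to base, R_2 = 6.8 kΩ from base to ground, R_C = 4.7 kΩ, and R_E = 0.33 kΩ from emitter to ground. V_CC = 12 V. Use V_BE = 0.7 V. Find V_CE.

V_CE ≈ 6.7 V

Thevenize the base divider: V_Th = V_CC·R_2/(R_1+R_2) = 12×6.8/74.8 = 1.09 V, R_Th = R_1‖R_2 = 6.18 kΩ.
Base-emitter loop: V_Th = I_B·R_Th + V_BE + (β+1)I_B·R_E, so I_B = (1.09 − 0.7) / (6.18 + 151×0.33) = 0.00698 mA.
I_C = β·I_B = 150×0.00698 = 1.05 mA, and I_E = (β+1)I_B = 1.05 mA.
V_CE = V_CC − I_C·R_C − I_E·R_E = 12 − 1.05×4.7 − 1.05×0.33 = 6.73 V.
V_CE = 6.73 V > 0.2 V confirms active-region operation.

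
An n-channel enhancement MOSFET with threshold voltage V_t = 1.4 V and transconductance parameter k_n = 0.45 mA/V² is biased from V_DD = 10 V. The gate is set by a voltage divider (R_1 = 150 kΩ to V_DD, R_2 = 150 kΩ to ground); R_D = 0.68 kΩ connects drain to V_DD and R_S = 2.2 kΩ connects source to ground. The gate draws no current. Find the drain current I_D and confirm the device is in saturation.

I_D ≈ 0.79 mA

V_G = V_DD·R_2/(R_1+R_2) = 10×150/300 = 5 V.
Assume saturation: I_D = (k_n/2)(V_GS − V_t)² with V_GS = V_G − I_D·R_S = 5 − 2.2·I_D.
Substituting gives 1.09·I_D² − 4.56·I_D + 2.92 = 0, with roots I_D = 0.787 or 3.4 mA.
The root I_D = 3.4 mA gives V_GS = -2.49 V ≤ V_t, so take I_D = 0.787 mA.
Then V_GS = 3.27 V and V_DS = V_DD − I_D(R_D+R_S) = 10 − 0.787×2.88 = 7.73 V.
Saturation requires V_DS ≥ V_GS − V_t = 1.87 V; 7.73 ≥ 1.87 ✓.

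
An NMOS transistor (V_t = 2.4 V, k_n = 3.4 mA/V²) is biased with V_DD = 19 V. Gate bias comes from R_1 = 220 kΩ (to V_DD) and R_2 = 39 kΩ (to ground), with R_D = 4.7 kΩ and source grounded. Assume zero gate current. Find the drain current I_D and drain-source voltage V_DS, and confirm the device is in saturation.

V_G = V_DD·R_2/(R_1+R_2) = 19×39/259 = 2.86 V. With the source grounded, V_GS = V_G = 2.86 V.
Assume saturation: I_D = (k_n/2)(V_GS − V_t)² = (3.4/2)×(2.86 − 2.4)² = 1.7×0.461² = 0.361 mA.
V_DS = V_DD − I_D·R_D = 19 − 0.361×4.7 = 17.3 V.
Saturation requires V_DS ≥ V_GS − V_t = 0.461 V; 17.3 ≥ 0.461 ✓.

I_D ≈ 0.36 mA, V_DS ≈ 17 V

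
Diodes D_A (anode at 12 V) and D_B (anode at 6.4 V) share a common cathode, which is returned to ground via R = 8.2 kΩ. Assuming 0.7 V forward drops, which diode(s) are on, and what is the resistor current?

Assume both conduct. Then node N would need to be at both 12−0.7 = 11.3 V and 6.4−0.7 = 5.7 V, which is impossible.
Assume only D_A conducts: V_N = 12 − 0.7 = 11.3 V, so I_R = 11.3/8.2 = 1.38 mA.
Check D_B: its anode-to-cathode voltage is 6.4 − 11.3 = -4.9 V < 0.7 V, so it is off. The assumption is consistent.

Only D_A conducts; I_R ≈ 1.4 mA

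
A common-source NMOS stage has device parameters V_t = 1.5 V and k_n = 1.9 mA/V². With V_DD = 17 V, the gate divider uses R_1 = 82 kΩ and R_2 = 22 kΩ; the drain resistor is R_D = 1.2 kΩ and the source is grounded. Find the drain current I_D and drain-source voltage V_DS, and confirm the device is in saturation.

V_G = V_DD·R_2/(R_1+R_2) = 17×22/104 = 3.6 V. With the source grounded, V_GS = V_G = 3.6 V.
Assume saturation: I_D = (k_n/2)(V_GS − V_t)² = (1.9/2)×(3.6 − 1.5)² = 0.95×2.1² = 4.17 mA.
V_DS = V_DD − I_D·R_D = 17 − 4.17×1.2 = 12 V.
Saturation requires V_DS ≥ V_GS − V_t = 2.1 V; 12 ≥ 2.1 ✓.

I_D ≈ 4.2 mA, V_DS ≈ 12 V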